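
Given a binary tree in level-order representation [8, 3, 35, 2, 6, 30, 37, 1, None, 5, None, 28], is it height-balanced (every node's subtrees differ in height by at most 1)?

Tree (level-order array): [8, 3, 35, 2, 6, 30, 37, 1, None, 5, None, 28]
Definition: a tree is height-balanced if, at every node, |h(left) - h(right)| <= 1 (empty subtree has height -1).
Bottom-up per-node check:
  node 1: h_left=-1, h_right=-1, diff=0 [OK], height=0
  node 2: h_left=0, h_right=-1, diff=1 [OK], height=1
  node 5: h_left=-1, h_right=-1, diff=0 [OK], height=0
  node 6: h_left=0, h_right=-1, diff=1 [OK], height=1
  node 3: h_left=1, h_right=1, diff=0 [OK], height=2
  node 28: h_left=-1, h_right=-1, diff=0 [OK], height=0
  node 30: h_left=0, h_right=-1, diff=1 [OK], height=1
  node 37: h_left=-1, h_right=-1, diff=0 [OK], height=0
  node 35: h_left=1, h_right=0, diff=1 [OK], height=2
  node 8: h_left=2, h_right=2, diff=0 [OK], height=3
All nodes satisfy the balance condition.
Result: Balanced


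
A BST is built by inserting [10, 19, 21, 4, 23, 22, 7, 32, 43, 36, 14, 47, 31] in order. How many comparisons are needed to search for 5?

Search path for 5: 10 -> 4 -> 7
Found: False
Comparisons: 3


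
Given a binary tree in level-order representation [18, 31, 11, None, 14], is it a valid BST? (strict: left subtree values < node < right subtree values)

Level-order array: [18, 31, 11, None, 14]
Validate using subtree bounds (lo, hi): at each node, require lo < value < hi,
then recurse left with hi=value and right with lo=value.
Preorder trace (stopping at first violation):
  at node 18 with bounds (-inf, +inf): OK
  at node 31 with bounds (-inf, 18): VIOLATION
Node 31 violates its bound: not (-inf < 31 < 18).
Result: Not a valid BST


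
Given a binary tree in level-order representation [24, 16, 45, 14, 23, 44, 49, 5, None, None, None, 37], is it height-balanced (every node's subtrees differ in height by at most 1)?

Tree (level-order array): [24, 16, 45, 14, 23, 44, 49, 5, None, None, None, 37]
Definition: a tree is height-balanced if, at every node, |h(left) - h(right)| <= 1 (empty subtree has height -1).
Bottom-up per-node check:
  node 5: h_left=-1, h_right=-1, diff=0 [OK], height=0
  node 14: h_left=0, h_right=-1, diff=1 [OK], height=1
  node 23: h_left=-1, h_right=-1, diff=0 [OK], height=0
  node 16: h_left=1, h_right=0, diff=1 [OK], height=2
  node 37: h_left=-1, h_right=-1, diff=0 [OK], height=0
  node 44: h_left=0, h_right=-1, diff=1 [OK], height=1
  node 49: h_left=-1, h_right=-1, diff=0 [OK], height=0
  node 45: h_left=1, h_right=0, diff=1 [OK], height=2
  node 24: h_left=2, h_right=2, diff=0 [OK], height=3
All nodes satisfy the balance condition.
Result: Balanced


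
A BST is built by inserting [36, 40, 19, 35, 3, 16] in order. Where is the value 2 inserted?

Starting tree (level order): [36, 19, 40, 3, 35, None, None, None, 16]
Insertion path: 36 -> 19 -> 3
Result: insert 2 as left child of 3
Final tree (level order): [36, 19, 40, 3, 35, None, None, 2, 16]


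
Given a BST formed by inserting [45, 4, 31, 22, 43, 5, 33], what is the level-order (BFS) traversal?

Tree insertion order: [45, 4, 31, 22, 43, 5, 33]
Tree (level-order array): [45, 4, None, None, 31, 22, 43, 5, None, 33]
BFS from the root, enqueuing left then right child of each popped node:
  queue [45] -> pop 45, enqueue [4], visited so far: [45]
  queue [4] -> pop 4, enqueue [31], visited so far: [45, 4]
  queue [31] -> pop 31, enqueue [22, 43], visited so far: [45, 4, 31]
  queue [22, 43] -> pop 22, enqueue [5], visited so far: [45, 4, 31, 22]
  queue [43, 5] -> pop 43, enqueue [33], visited so far: [45, 4, 31, 22, 43]
  queue [5, 33] -> pop 5, enqueue [none], visited so far: [45, 4, 31, 22, 43, 5]
  queue [33] -> pop 33, enqueue [none], visited so far: [45, 4, 31, 22, 43, 5, 33]
Result: [45, 4, 31, 22, 43, 5, 33]


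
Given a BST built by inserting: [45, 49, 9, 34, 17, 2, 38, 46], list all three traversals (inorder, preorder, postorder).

Tree insertion order: [45, 49, 9, 34, 17, 2, 38, 46]
Tree (level-order array): [45, 9, 49, 2, 34, 46, None, None, None, 17, 38]
Inorder (L, root, R): [2, 9, 17, 34, 38, 45, 46, 49]
Preorder (root, L, R): [45, 9, 2, 34, 17, 38, 49, 46]
Postorder (L, R, root): [2, 17, 38, 34, 9, 46, 49, 45]


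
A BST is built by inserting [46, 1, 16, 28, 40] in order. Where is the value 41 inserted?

Starting tree (level order): [46, 1, None, None, 16, None, 28, None, 40]
Insertion path: 46 -> 1 -> 16 -> 28 -> 40
Result: insert 41 as right child of 40
Final tree (level order): [46, 1, None, None, 16, None, 28, None, 40, None, 41]


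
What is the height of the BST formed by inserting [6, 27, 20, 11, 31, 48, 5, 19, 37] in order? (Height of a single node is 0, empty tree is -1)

Insertion order: [6, 27, 20, 11, 31, 48, 5, 19, 37]
Tree (level-order array): [6, 5, 27, None, None, 20, 31, 11, None, None, 48, None, 19, 37]
Compute height bottom-up (empty subtree = -1):
  height(5) = 1 + max(-1, -1) = 0
  height(19) = 1 + max(-1, -1) = 0
  height(11) = 1 + max(-1, 0) = 1
  height(20) = 1 + max(1, -1) = 2
  height(37) = 1 + max(-1, -1) = 0
  height(48) = 1 + max(0, -1) = 1
  height(31) = 1 + max(-1, 1) = 2
  height(27) = 1 + max(2, 2) = 3
  height(6) = 1 + max(0, 3) = 4
Height = 4


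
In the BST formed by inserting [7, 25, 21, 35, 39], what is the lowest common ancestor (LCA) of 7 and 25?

Tree insertion order: [7, 25, 21, 35, 39]
Tree (level-order array): [7, None, 25, 21, 35, None, None, None, 39]
In a BST, the LCA of p=7, q=25 is the first node v on the
root-to-leaf path with p <= v <= q (go left if both < v, right if both > v).
Walk from root:
  at 7: 7 <= 7 <= 25, this is the LCA
LCA = 7


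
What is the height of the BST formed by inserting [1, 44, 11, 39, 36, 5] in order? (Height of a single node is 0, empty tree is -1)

Insertion order: [1, 44, 11, 39, 36, 5]
Tree (level-order array): [1, None, 44, 11, None, 5, 39, None, None, 36]
Compute height bottom-up (empty subtree = -1):
  height(5) = 1 + max(-1, -1) = 0
  height(36) = 1 + max(-1, -1) = 0
  height(39) = 1 + max(0, -1) = 1
  height(11) = 1 + max(0, 1) = 2
  height(44) = 1 + max(2, -1) = 3
  height(1) = 1 + max(-1, 3) = 4
Height = 4


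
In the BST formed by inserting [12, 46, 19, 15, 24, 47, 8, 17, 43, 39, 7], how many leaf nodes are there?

Tree built from: [12, 46, 19, 15, 24, 47, 8, 17, 43, 39, 7]
Tree (level-order array): [12, 8, 46, 7, None, 19, 47, None, None, 15, 24, None, None, None, 17, None, 43, None, None, 39]
Rule: A leaf has 0 children.
Per-node child counts:
  node 12: 2 child(ren)
  node 8: 1 child(ren)
  node 7: 0 child(ren)
  node 46: 2 child(ren)
  node 19: 2 child(ren)
  node 15: 1 child(ren)
  node 17: 0 child(ren)
  node 24: 1 child(ren)
  node 43: 1 child(ren)
  node 39: 0 child(ren)
  node 47: 0 child(ren)
Matching nodes: [7, 17, 39, 47]
Count of leaf nodes: 4


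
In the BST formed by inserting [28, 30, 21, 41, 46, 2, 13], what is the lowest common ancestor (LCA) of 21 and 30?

Tree insertion order: [28, 30, 21, 41, 46, 2, 13]
Tree (level-order array): [28, 21, 30, 2, None, None, 41, None, 13, None, 46]
In a BST, the LCA of p=21, q=30 is the first node v on the
root-to-leaf path with p <= v <= q (go left if both < v, right if both > v).
Walk from root:
  at 28: 21 <= 28 <= 30, this is the LCA
LCA = 28


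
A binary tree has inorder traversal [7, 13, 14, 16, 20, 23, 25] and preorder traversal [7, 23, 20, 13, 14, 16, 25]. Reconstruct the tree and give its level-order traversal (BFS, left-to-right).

Inorder:  [7, 13, 14, 16, 20, 23, 25]
Preorder: [7, 23, 20, 13, 14, 16, 25]
Algorithm: preorder visits root first, so consume preorder in order;
for each root, split the current inorder slice at that value into
left-subtree inorder and right-subtree inorder, then recurse.
Recursive splits:
  root=7; inorder splits into left=[], right=[13, 14, 16, 20, 23, 25]
  root=23; inorder splits into left=[13, 14, 16, 20], right=[25]
  root=20; inorder splits into left=[13, 14, 16], right=[]
  root=13; inorder splits into left=[], right=[14, 16]
  root=14; inorder splits into left=[], right=[16]
  root=16; inorder splits into left=[], right=[]
  root=25; inorder splits into left=[], right=[]
Reconstructed level-order: [7, 23, 20, 25, 13, 14, 16]


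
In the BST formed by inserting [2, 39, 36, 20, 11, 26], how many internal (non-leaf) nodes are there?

Tree built from: [2, 39, 36, 20, 11, 26]
Tree (level-order array): [2, None, 39, 36, None, 20, None, 11, 26]
Rule: An internal node has at least one child.
Per-node child counts:
  node 2: 1 child(ren)
  node 39: 1 child(ren)
  node 36: 1 child(ren)
  node 20: 2 child(ren)
  node 11: 0 child(ren)
  node 26: 0 child(ren)
Matching nodes: [2, 39, 36, 20]
Count of internal (non-leaf) nodes: 4


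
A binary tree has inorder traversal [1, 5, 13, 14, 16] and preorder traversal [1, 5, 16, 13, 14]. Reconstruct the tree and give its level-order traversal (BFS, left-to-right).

Inorder:  [1, 5, 13, 14, 16]
Preorder: [1, 5, 16, 13, 14]
Algorithm: preorder visits root first, so consume preorder in order;
for each root, split the current inorder slice at that value into
left-subtree inorder and right-subtree inorder, then recurse.
Recursive splits:
  root=1; inorder splits into left=[], right=[5, 13, 14, 16]
  root=5; inorder splits into left=[], right=[13, 14, 16]
  root=16; inorder splits into left=[13, 14], right=[]
  root=13; inorder splits into left=[], right=[14]
  root=14; inorder splits into left=[], right=[]
Reconstructed level-order: [1, 5, 16, 13, 14]


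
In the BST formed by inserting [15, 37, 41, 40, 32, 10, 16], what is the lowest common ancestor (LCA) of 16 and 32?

Tree insertion order: [15, 37, 41, 40, 32, 10, 16]
Tree (level-order array): [15, 10, 37, None, None, 32, 41, 16, None, 40]
In a BST, the LCA of p=16, q=32 is the first node v on the
root-to-leaf path with p <= v <= q (go left if both < v, right if both > v).
Walk from root:
  at 15: both 16 and 32 > 15, go right
  at 37: both 16 and 32 < 37, go left
  at 32: 16 <= 32 <= 32, this is the LCA
LCA = 32


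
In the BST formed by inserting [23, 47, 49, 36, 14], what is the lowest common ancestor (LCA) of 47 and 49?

Tree insertion order: [23, 47, 49, 36, 14]
Tree (level-order array): [23, 14, 47, None, None, 36, 49]
In a BST, the LCA of p=47, q=49 is the first node v on the
root-to-leaf path with p <= v <= q (go left if both < v, right if both > v).
Walk from root:
  at 23: both 47 and 49 > 23, go right
  at 47: 47 <= 47 <= 49, this is the LCA
LCA = 47


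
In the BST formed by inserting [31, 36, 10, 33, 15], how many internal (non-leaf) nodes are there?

Tree built from: [31, 36, 10, 33, 15]
Tree (level-order array): [31, 10, 36, None, 15, 33]
Rule: An internal node has at least one child.
Per-node child counts:
  node 31: 2 child(ren)
  node 10: 1 child(ren)
  node 15: 0 child(ren)
  node 36: 1 child(ren)
  node 33: 0 child(ren)
Matching nodes: [31, 10, 36]
Count of internal (non-leaf) nodes: 3


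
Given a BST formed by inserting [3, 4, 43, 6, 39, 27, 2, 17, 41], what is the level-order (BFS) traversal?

Tree insertion order: [3, 4, 43, 6, 39, 27, 2, 17, 41]
Tree (level-order array): [3, 2, 4, None, None, None, 43, 6, None, None, 39, 27, 41, 17]
BFS from the root, enqueuing left then right child of each popped node:
  queue [3] -> pop 3, enqueue [2, 4], visited so far: [3]
  queue [2, 4] -> pop 2, enqueue [none], visited so far: [3, 2]
  queue [4] -> pop 4, enqueue [43], visited so far: [3, 2, 4]
  queue [43] -> pop 43, enqueue [6], visited so far: [3, 2, 4, 43]
  queue [6] -> pop 6, enqueue [39], visited so far: [3, 2, 4, 43, 6]
  queue [39] -> pop 39, enqueue [27, 41], visited so far: [3, 2, 4, 43, 6, 39]
  queue [27, 41] -> pop 27, enqueue [17], visited so far: [3, 2, 4, 43, 6, 39, 27]
  queue [41, 17] -> pop 41, enqueue [none], visited so far: [3, 2, 4, 43, 6, 39, 27, 41]
  queue [17] -> pop 17, enqueue [none], visited so far: [3, 2, 4, 43, 6, 39, 27, 41, 17]
Result: [3, 2, 4, 43, 6, 39, 27, 41, 17]


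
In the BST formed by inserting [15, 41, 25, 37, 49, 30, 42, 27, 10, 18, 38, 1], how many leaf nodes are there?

Tree built from: [15, 41, 25, 37, 49, 30, 42, 27, 10, 18, 38, 1]
Tree (level-order array): [15, 10, 41, 1, None, 25, 49, None, None, 18, 37, 42, None, None, None, 30, 38, None, None, 27]
Rule: A leaf has 0 children.
Per-node child counts:
  node 15: 2 child(ren)
  node 10: 1 child(ren)
  node 1: 0 child(ren)
  node 41: 2 child(ren)
  node 25: 2 child(ren)
  node 18: 0 child(ren)
  node 37: 2 child(ren)
  node 30: 1 child(ren)
  node 27: 0 child(ren)
  node 38: 0 child(ren)
  node 49: 1 child(ren)
  node 42: 0 child(ren)
Matching nodes: [1, 18, 27, 38, 42]
Count of leaf nodes: 5


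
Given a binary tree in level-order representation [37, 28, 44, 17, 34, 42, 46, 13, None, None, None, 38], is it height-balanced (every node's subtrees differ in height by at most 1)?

Tree (level-order array): [37, 28, 44, 17, 34, 42, 46, 13, None, None, None, 38]
Definition: a tree is height-balanced if, at every node, |h(left) - h(right)| <= 1 (empty subtree has height -1).
Bottom-up per-node check:
  node 13: h_left=-1, h_right=-1, diff=0 [OK], height=0
  node 17: h_left=0, h_right=-1, diff=1 [OK], height=1
  node 34: h_left=-1, h_right=-1, diff=0 [OK], height=0
  node 28: h_left=1, h_right=0, diff=1 [OK], height=2
  node 38: h_left=-1, h_right=-1, diff=0 [OK], height=0
  node 42: h_left=0, h_right=-1, diff=1 [OK], height=1
  node 46: h_left=-1, h_right=-1, diff=0 [OK], height=0
  node 44: h_left=1, h_right=0, diff=1 [OK], height=2
  node 37: h_left=2, h_right=2, diff=0 [OK], height=3
All nodes satisfy the balance condition.
Result: Balanced


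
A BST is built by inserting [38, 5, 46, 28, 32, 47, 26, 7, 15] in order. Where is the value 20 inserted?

Starting tree (level order): [38, 5, 46, None, 28, None, 47, 26, 32, None, None, 7, None, None, None, None, 15]
Insertion path: 38 -> 5 -> 28 -> 26 -> 7 -> 15
Result: insert 20 as right child of 15
Final tree (level order): [38, 5, 46, None, 28, None, 47, 26, 32, None, None, 7, None, None, None, None, 15, None, 20]


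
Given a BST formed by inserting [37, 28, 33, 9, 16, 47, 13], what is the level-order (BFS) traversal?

Tree insertion order: [37, 28, 33, 9, 16, 47, 13]
Tree (level-order array): [37, 28, 47, 9, 33, None, None, None, 16, None, None, 13]
BFS from the root, enqueuing left then right child of each popped node:
  queue [37] -> pop 37, enqueue [28, 47], visited so far: [37]
  queue [28, 47] -> pop 28, enqueue [9, 33], visited so far: [37, 28]
  queue [47, 9, 33] -> pop 47, enqueue [none], visited so far: [37, 28, 47]
  queue [9, 33] -> pop 9, enqueue [16], visited so far: [37, 28, 47, 9]
  queue [33, 16] -> pop 33, enqueue [none], visited so far: [37, 28, 47, 9, 33]
  queue [16] -> pop 16, enqueue [13], visited so far: [37, 28, 47, 9, 33, 16]
  queue [13] -> pop 13, enqueue [none], visited so far: [37, 28, 47, 9, 33, 16, 13]
Result: [37, 28, 47, 9, 33, 16, 13]


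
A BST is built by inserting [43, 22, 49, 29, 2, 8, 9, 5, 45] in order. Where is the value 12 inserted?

Starting tree (level order): [43, 22, 49, 2, 29, 45, None, None, 8, None, None, None, None, 5, 9]
Insertion path: 43 -> 22 -> 2 -> 8 -> 9
Result: insert 12 as right child of 9
Final tree (level order): [43, 22, 49, 2, 29, 45, None, None, 8, None, None, None, None, 5, 9, None, None, None, 12]


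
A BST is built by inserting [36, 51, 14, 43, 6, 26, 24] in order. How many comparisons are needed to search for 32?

Search path for 32: 36 -> 14 -> 26
Found: False
Comparisons: 3


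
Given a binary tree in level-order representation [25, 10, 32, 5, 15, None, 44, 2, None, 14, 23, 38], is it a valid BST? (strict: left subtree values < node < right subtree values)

Level-order array: [25, 10, 32, 5, 15, None, 44, 2, None, 14, 23, 38]
Validate using subtree bounds (lo, hi): at each node, require lo < value < hi,
then recurse left with hi=value and right with lo=value.
Preorder trace (stopping at first violation):
  at node 25 with bounds (-inf, +inf): OK
  at node 10 with bounds (-inf, 25): OK
  at node 5 with bounds (-inf, 10): OK
  at node 2 with bounds (-inf, 5): OK
  at node 15 with bounds (10, 25): OK
  at node 14 with bounds (10, 15): OK
  at node 23 with bounds (15, 25): OK
  at node 32 with bounds (25, +inf): OK
  at node 44 with bounds (32, +inf): OK
  at node 38 with bounds (32, 44): OK
No violation found at any node.
Result: Valid BST


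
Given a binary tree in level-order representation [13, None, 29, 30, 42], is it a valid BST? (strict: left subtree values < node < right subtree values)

Level-order array: [13, None, 29, 30, 42]
Validate using subtree bounds (lo, hi): at each node, require lo < value < hi,
then recurse left with hi=value and right with lo=value.
Preorder trace (stopping at first violation):
  at node 13 with bounds (-inf, +inf): OK
  at node 29 with bounds (13, +inf): OK
  at node 30 with bounds (13, 29): VIOLATION
Node 30 violates its bound: not (13 < 30 < 29).
Result: Not a valid BST


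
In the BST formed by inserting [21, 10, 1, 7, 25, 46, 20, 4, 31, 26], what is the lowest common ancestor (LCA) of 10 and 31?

Tree insertion order: [21, 10, 1, 7, 25, 46, 20, 4, 31, 26]
Tree (level-order array): [21, 10, 25, 1, 20, None, 46, None, 7, None, None, 31, None, 4, None, 26]
In a BST, the LCA of p=10, q=31 is the first node v on the
root-to-leaf path with p <= v <= q (go left if both < v, right if both > v).
Walk from root:
  at 21: 10 <= 21 <= 31, this is the LCA
LCA = 21


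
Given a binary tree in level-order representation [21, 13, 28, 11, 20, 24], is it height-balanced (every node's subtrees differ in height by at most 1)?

Tree (level-order array): [21, 13, 28, 11, 20, 24]
Definition: a tree is height-balanced if, at every node, |h(left) - h(right)| <= 1 (empty subtree has height -1).
Bottom-up per-node check:
  node 11: h_left=-1, h_right=-1, diff=0 [OK], height=0
  node 20: h_left=-1, h_right=-1, diff=0 [OK], height=0
  node 13: h_left=0, h_right=0, diff=0 [OK], height=1
  node 24: h_left=-1, h_right=-1, diff=0 [OK], height=0
  node 28: h_left=0, h_right=-1, diff=1 [OK], height=1
  node 21: h_left=1, h_right=1, diff=0 [OK], height=2
All nodes satisfy the balance condition.
Result: Balanced


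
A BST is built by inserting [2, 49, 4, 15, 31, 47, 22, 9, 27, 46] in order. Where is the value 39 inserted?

Starting tree (level order): [2, None, 49, 4, None, None, 15, 9, 31, None, None, 22, 47, None, 27, 46]
Insertion path: 2 -> 49 -> 4 -> 15 -> 31 -> 47 -> 46
Result: insert 39 as left child of 46
Final tree (level order): [2, None, 49, 4, None, None, 15, 9, 31, None, None, 22, 47, None, 27, 46, None, None, None, 39]


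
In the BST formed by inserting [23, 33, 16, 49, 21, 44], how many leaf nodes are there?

Tree built from: [23, 33, 16, 49, 21, 44]
Tree (level-order array): [23, 16, 33, None, 21, None, 49, None, None, 44]
Rule: A leaf has 0 children.
Per-node child counts:
  node 23: 2 child(ren)
  node 16: 1 child(ren)
  node 21: 0 child(ren)
  node 33: 1 child(ren)
  node 49: 1 child(ren)
  node 44: 0 child(ren)
Matching nodes: [21, 44]
Count of leaf nodes: 2


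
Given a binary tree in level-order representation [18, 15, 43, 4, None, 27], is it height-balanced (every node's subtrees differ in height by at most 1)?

Tree (level-order array): [18, 15, 43, 4, None, 27]
Definition: a tree is height-balanced if, at every node, |h(left) - h(right)| <= 1 (empty subtree has height -1).
Bottom-up per-node check:
  node 4: h_left=-1, h_right=-1, diff=0 [OK], height=0
  node 15: h_left=0, h_right=-1, diff=1 [OK], height=1
  node 27: h_left=-1, h_right=-1, diff=0 [OK], height=0
  node 43: h_left=0, h_right=-1, diff=1 [OK], height=1
  node 18: h_left=1, h_right=1, diff=0 [OK], height=2
All nodes satisfy the balance condition.
Result: Balanced


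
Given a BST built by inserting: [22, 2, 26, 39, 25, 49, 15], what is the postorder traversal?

Tree insertion order: [22, 2, 26, 39, 25, 49, 15]
Tree (level-order array): [22, 2, 26, None, 15, 25, 39, None, None, None, None, None, 49]
Postorder traversal: [15, 2, 25, 49, 39, 26, 22]


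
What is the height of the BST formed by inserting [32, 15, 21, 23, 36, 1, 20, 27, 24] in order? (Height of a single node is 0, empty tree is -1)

Insertion order: [32, 15, 21, 23, 36, 1, 20, 27, 24]
Tree (level-order array): [32, 15, 36, 1, 21, None, None, None, None, 20, 23, None, None, None, 27, 24]
Compute height bottom-up (empty subtree = -1):
  height(1) = 1 + max(-1, -1) = 0
  height(20) = 1 + max(-1, -1) = 0
  height(24) = 1 + max(-1, -1) = 0
  height(27) = 1 + max(0, -1) = 1
  height(23) = 1 + max(-1, 1) = 2
  height(21) = 1 + max(0, 2) = 3
  height(15) = 1 + max(0, 3) = 4
  height(36) = 1 + max(-1, -1) = 0
  height(32) = 1 + max(4, 0) = 5
Height = 5


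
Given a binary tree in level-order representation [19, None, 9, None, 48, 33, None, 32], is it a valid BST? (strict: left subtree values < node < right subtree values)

Level-order array: [19, None, 9, None, 48, 33, None, 32]
Validate using subtree bounds (lo, hi): at each node, require lo < value < hi,
then recurse left with hi=value and right with lo=value.
Preorder trace (stopping at first violation):
  at node 19 with bounds (-inf, +inf): OK
  at node 9 with bounds (19, +inf): VIOLATION
Node 9 violates its bound: not (19 < 9 < +inf).
Result: Not a valid BST


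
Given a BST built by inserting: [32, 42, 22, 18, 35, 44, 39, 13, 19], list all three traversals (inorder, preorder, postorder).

Tree insertion order: [32, 42, 22, 18, 35, 44, 39, 13, 19]
Tree (level-order array): [32, 22, 42, 18, None, 35, 44, 13, 19, None, 39]
Inorder (L, root, R): [13, 18, 19, 22, 32, 35, 39, 42, 44]
Preorder (root, L, R): [32, 22, 18, 13, 19, 42, 35, 39, 44]
Postorder (L, R, root): [13, 19, 18, 22, 39, 35, 44, 42, 32]


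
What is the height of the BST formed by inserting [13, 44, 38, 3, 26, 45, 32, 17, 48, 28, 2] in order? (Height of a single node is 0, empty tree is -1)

Insertion order: [13, 44, 38, 3, 26, 45, 32, 17, 48, 28, 2]
Tree (level-order array): [13, 3, 44, 2, None, 38, 45, None, None, 26, None, None, 48, 17, 32, None, None, None, None, 28]
Compute height bottom-up (empty subtree = -1):
  height(2) = 1 + max(-1, -1) = 0
  height(3) = 1 + max(0, -1) = 1
  height(17) = 1 + max(-1, -1) = 0
  height(28) = 1 + max(-1, -1) = 0
  height(32) = 1 + max(0, -1) = 1
  height(26) = 1 + max(0, 1) = 2
  height(38) = 1 + max(2, -1) = 3
  height(48) = 1 + max(-1, -1) = 0
  height(45) = 1 + max(-1, 0) = 1
  height(44) = 1 + max(3, 1) = 4
  height(13) = 1 + max(1, 4) = 5
Height = 5


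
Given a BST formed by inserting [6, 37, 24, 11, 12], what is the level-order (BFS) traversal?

Tree insertion order: [6, 37, 24, 11, 12]
Tree (level-order array): [6, None, 37, 24, None, 11, None, None, 12]
BFS from the root, enqueuing left then right child of each popped node:
  queue [6] -> pop 6, enqueue [37], visited so far: [6]
  queue [37] -> pop 37, enqueue [24], visited so far: [6, 37]
  queue [24] -> pop 24, enqueue [11], visited so far: [6, 37, 24]
  queue [11] -> pop 11, enqueue [12], visited so far: [6, 37, 24, 11]
  queue [12] -> pop 12, enqueue [none], visited so far: [6, 37, 24, 11, 12]
Result: [6, 37, 24, 11, 12]


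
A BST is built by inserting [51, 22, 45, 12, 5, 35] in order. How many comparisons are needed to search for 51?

Search path for 51: 51
Found: True
Comparisons: 1


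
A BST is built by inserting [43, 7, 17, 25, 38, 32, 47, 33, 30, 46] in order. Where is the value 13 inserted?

Starting tree (level order): [43, 7, 47, None, 17, 46, None, None, 25, None, None, None, 38, 32, None, 30, 33]
Insertion path: 43 -> 7 -> 17
Result: insert 13 as left child of 17
Final tree (level order): [43, 7, 47, None, 17, 46, None, 13, 25, None, None, None, None, None, 38, 32, None, 30, 33]


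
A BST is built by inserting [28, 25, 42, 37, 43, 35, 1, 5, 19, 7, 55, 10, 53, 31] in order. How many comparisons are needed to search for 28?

Search path for 28: 28
Found: True
Comparisons: 1


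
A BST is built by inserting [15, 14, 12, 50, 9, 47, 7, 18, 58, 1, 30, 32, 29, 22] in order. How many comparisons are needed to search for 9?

Search path for 9: 15 -> 14 -> 12 -> 9
Found: True
Comparisons: 4


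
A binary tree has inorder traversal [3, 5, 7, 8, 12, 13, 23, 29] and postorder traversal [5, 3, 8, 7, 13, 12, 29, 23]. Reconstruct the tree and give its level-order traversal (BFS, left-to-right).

Inorder:   [3, 5, 7, 8, 12, 13, 23, 29]
Postorder: [5, 3, 8, 7, 13, 12, 29, 23]
Algorithm: postorder visits root last, so walk postorder right-to-left;
each value is the root of the current inorder slice — split it at that
value, recurse on the right subtree first, then the left.
Recursive splits:
  root=23; inorder splits into left=[3, 5, 7, 8, 12, 13], right=[29]
  root=29; inorder splits into left=[], right=[]
  root=12; inorder splits into left=[3, 5, 7, 8], right=[13]
  root=13; inorder splits into left=[], right=[]
  root=7; inorder splits into left=[3, 5], right=[8]
  root=8; inorder splits into left=[], right=[]
  root=3; inorder splits into left=[], right=[5]
  root=5; inorder splits into left=[], right=[]
Reconstructed level-order: [23, 12, 29, 7, 13, 3, 8, 5]


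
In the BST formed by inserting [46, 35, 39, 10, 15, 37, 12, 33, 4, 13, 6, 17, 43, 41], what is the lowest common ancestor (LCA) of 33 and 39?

Tree insertion order: [46, 35, 39, 10, 15, 37, 12, 33, 4, 13, 6, 17, 43, 41]
Tree (level-order array): [46, 35, None, 10, 39, 4, 15, 37, 43, None, 6, 12, 33, None, None, 41, None, None, None, None, 13, 17]
In a BST, the LCA of p=33, q=39 is the first node v on the
root-to-leaf path with p <= v <= q (go left if both < v, right if both > v).
Walk from root:
  at 46: both 33 and 39 < 46, go left
  at 35: 33 <= 35 <= 39, this is the LCA
LCA = 35


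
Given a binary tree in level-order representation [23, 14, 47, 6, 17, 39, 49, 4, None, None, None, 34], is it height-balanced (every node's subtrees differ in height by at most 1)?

Tree (level-order array): [23, 14, 47, 6, 17, 39, 49, 4, None, None, None, 34]
Definition: a tree is height-balanced if, at every node, |h(left) - h(right)| <= 1 (empty subtree has height -1).
Bottom-up per-node check:
  node 4: h_left=-1, h_right=-1, diff=0 [OK], height=0
  node 6: h_left=0, h_right=-1, diff=1 [OK], height=1
  node 17: h_left=-1, h_right=-1, diff=0 [OK], height=0
  node 14: h_left=1, h_right=0, diff=1 [OK], height=2
  node 34: h_left=-1, h_right=-1, diff=0 [OK], height=0
  node 39: h_left=0, h_right=-1, diff=1 [OK], height=1
  node 49: h_left=-1, h_right=-1, diff=0 [OK], height=0
  node 47: h_left=1, h_right=0, diff=1 [OK], height=2
  node 23: h_left=2, h_right=2, diff=0 [OK], height=3
All nodes satisfy the balance condition.
Result: Balanced


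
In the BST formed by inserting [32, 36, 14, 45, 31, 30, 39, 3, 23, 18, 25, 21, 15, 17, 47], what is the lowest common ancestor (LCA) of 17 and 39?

Tree insertion order: [32, 36, 14, 45, 31, 30, 39, 3, 23, 18, 25, 21, 15, 17, 47]
Tree (level-order array): [32, 14, 36, 3, 31, None, 45, None, None, 30, None, 39, 47, 23, None, None, None, None, None, 18, 25, 15, 21, None, None, None, 17]
In a BST, the LCA of p=17, q=39 is the first node v on the
root-to-leaf path with p <= v <= q (go left if both < v, right if both > v).
Walk from root:
  at 32: 17 <= 32 <= 39, this is the LCA
LCA = 32


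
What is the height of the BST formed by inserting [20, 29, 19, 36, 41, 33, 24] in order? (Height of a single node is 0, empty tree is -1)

Insertion order: [20, 29, 19, 36, 41, 33, 24]
Tree (level-order array): [20, 19, 29, None, None, 24, 36, None, None, 33, 41]
Compute height bottom-up (empty subtree = -1):
  height(19) = 1 + max(-1, -1) = 0
  height(24) = 1 + max(-1, -1) = 0
  height(33) = 1 + max(-1, -1) = 0
  height(41) = 1 + max(-1, -1) = 0
  height(36) = 1 + max(0, 0) = 1
  height(29) = 1 + max(0, 1) = 2
  height(20) = 1 + max(0, 2) = 3
Height = 3


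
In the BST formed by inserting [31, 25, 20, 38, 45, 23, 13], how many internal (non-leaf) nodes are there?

Tree built from: [31, 25, 20, 38, 45, 23, 13]
Tree (level-order array): [31, 25, 38, 20, None, None, 45, 13, 23]
Rule: An internal node has at least one child.
Per-node child counts:
  node 31: 2 child(ren)
  node 25: 1 child(ren)
  node 20: 2 child(ren)
  node 13: 0 child(ren)
  node 23: 0 child(ren)
  node 38: 1 child(ren)
  node 45: 0 child(ren)
Matching nodes: [31, 25, 20, 38]
Count of internal (non-leaf) nodes: 4


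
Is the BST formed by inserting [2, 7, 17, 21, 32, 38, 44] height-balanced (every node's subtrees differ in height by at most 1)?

Tree (level-order array): [2, None, 7, None, 17, None, 21, None, 32, None, 38, None, 44]
Definition: a tree is height-balanced if, at every node, |h(left) - h(right)| <= 1 (empty subtree has height -1).
Bottom-up per-node check:
  node 44: h_left=-1, h_right=-1, diff=0 [OK], height=0
  node 38: h_left=-1, h_right=0, diff=1 [OK], height=1
  node 32: h_left=-1, h_right=1, diff=2 [FAIL (|-1-1|=2 > 1)], height=2
  node 21: h_left=-1, h_right=2, diff=3 [FAIL (|-1-2|=3 > 1)], height=3
  node 17: h_left=-1, h_right=3, diff=4 [FAIL (|-1-3|=4 > 1)], height=4
  node 7: h_left=-1, h_right=4, diff=5 [FAIL (|-1-4|=5 > 1)], height=5
  node 2: h_left=-1, h_right=5, diff=6 [FAIL (|-1-5|=6 > 1)], height=6
Node 32 violates the condition: |-1 - 1| = 2 > 1.
Result: Not balanced


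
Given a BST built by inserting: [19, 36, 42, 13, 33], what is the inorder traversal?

Tree insertion order: [19, 36, 42, 13, 33]
Tree (level-order array): [19, 13, 36, None, None, 33, 42]
Inorder traversal: [13, 19, 33, 36, 42]


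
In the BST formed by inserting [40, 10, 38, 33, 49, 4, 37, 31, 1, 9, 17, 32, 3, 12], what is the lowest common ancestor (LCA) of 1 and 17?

Tree insertion order: [40, 10, 38, 33, 49, 4, 37, 31, 1, 9, 17, 32, 3, 12]
Tree (level-order array): [40, 10, 49, 4, 38, None, None, 1, 9, 33, None, None, 3, None, None, 31, 37, None, None, 17, 32, None, None, 12]
In a BST, the LCA of p=1, q=17 is the first node v on the
root-to-leaf path with p <= v <= q (go left if both < v, right if both > v).
Walk from root:
  at 40: both 1 and 17 < 40, go left
  at 10: 1 <= 10 <= 17, this is the LCA
LCA = 10


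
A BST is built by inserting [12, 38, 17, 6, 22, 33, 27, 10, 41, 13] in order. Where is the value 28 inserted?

Starting tree (level order): [12, 6, 38, None, 10, 17, 41, None, None, 13, 22, None, None, None, None, None, 33, 27]
Insertion path: 12 -> 38 -> 17 -> 22 -> 33 -> 27
Result: insert 28 as right child of 27
Final tree (level order): [12, 6, 38, None, 10, 17, 41, None, None, 13, 22, None, None, None, None, None, 33, 27, None, None, 28]


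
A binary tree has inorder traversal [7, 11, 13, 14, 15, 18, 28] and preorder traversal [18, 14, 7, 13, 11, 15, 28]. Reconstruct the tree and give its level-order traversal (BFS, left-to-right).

Inorder:  [7, 11, 13, 14, 15, 18, 28]
Preorder: [18, 14, 7, 13, 11, 15, 28]
Algorithm: preorder visits root first, so consume preorder in order;
for each root, split the current inorder slice at that value into
left-subtree inorder and right-subtree inorder, then recurse.
Recursive splits:
  root=18; inorder splits into left=[7, 11, 13, 14, 15], right=[28]
  root=14; inorder splits into left=[7, 11, 13], right=[15]
  root=7; inorder splits into left=[], right=[11, 13]
  root=13; inorder splits into left=[11], right=[]
  root=11; inorder splits into left=[], right=[]
  root=15; inorder splits into left=[], right=[]
  root=28; inorder splits into left=[], right=[]
Reconstructed level-order: [18, 14, 28, 7, 15, 13, 11]


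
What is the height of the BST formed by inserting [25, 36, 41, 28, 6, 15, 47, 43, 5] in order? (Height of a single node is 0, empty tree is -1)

Insertion order: [25, 36, 41, 28, 6, 15, 47, 43, 5]
Tree (level-order array): [25, 6, 36, 5, 15, 28, 41, None, None, None, None, None, None, None, 47, 43]
Compute height bottom-up (empty subtree = -1):
  height(5) = 1 + max(-1, -1) = 0
  height(15) = 1 + max(-1, -1) = 0
  height(6) = 1 + max(0, 0) = 1
  height(28) = 1 + max(-1, -1) = 0
  height(43) = 1 + max(-1, -1) = 0
  height(47) = 1 + max(0, -1) = 1
  height(41) = 1 + max(-1, 1) = 2
  height(36) = 1 + max(0, 2) = 3
  height(25) = 1 + max(1, 3) = 4
Height = 4


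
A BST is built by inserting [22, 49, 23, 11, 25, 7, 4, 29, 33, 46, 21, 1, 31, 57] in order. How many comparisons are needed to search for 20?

Search path for 20: 22 -> 11 -> 21
Found: False
Comparisons: 3


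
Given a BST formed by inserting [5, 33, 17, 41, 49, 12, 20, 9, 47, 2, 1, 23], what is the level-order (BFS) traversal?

Tree insertion order: [5, 33, 17, 41, 49, 12, 20, 9, 47, 2, 1, 23]
Tree (level-order array): [5, 2, 33, 1, None, 17, 41, None, None, 12, 20, None, 49, 9, None, None, 23, 47]
BFS from the root, enqueuing left then right child of each popped node:
  queue [5] -> pop 5, enqueue [2, 33], visited so far: [5]
  queue [2, 33] -> pop 2, enqueue [1], visited so far: [5, 2]
  queue [33, 1] -> pop 33, enqueue [17, 41], visited so far: [5, 2, 33]
  queue [1, 17, 41] -> pop 1, enqueue [none], visited so far: [5, 2, 33, 1]
  queue [17, 41] -> pop 17, enqueue [12, 20], visited so far: [5, 2, 33, 1, 17]
  queue [41, 12, 20] -> pop 41, enqueue [49], visited so far: [5, 2, 33, 1, 17, 41]
  queue [12, 20, 49] -> pop 12, enqueue [9], visited so far: [5, 2, 33, 1, 17, 41, 12]
  queue [20, 49, 9] -> pop 20, enqueue [23], visited so far: [5, 2, 33, 1, 17, 41, 12, 20]
  queue [49, 9, 23] -> pop 49, enqueue [47], visited so far: [5, 2, 33, 1, 17, 41, 12, 20, 49]
  queue [9, 23, 47] -> pop 9, enqueue [none], visited so far: [5, 2, 33, 1, 17, 41, 12, 20, 49, 9]
  queue [23, 47] -> pop 23, enqueue [none], visited so far: [5, 2, 33, 1, 17, 41, 12, 20, 49, 9, 23]
  queue [47] -> pop 47, enqueue [none], visited so far: [5, 2, 33, 1, 17, 41, 12, 20, 49, 9, 23, 47]
Result: [5, 2, 33, 1, 17, 41, 12, 20, 49, 9, 23, 47]


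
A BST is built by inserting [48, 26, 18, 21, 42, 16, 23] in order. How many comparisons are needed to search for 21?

Search path for 21: 48 -> 26 -> 18 -> 21
Found: True
Comparisons: 4


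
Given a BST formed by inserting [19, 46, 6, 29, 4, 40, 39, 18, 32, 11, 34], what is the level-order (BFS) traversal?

Tree insertion order: [19, 46, 6, 29, 4, 40, 39, 18, 32, 11, 34]
Tree (level-order array): [19, 6, 46, 4, 18, 29, None, None, None, 11, None, None, 40, None, None, 39, None, 32, None, None, 34]
BFS from the root, enqueuing left then right child of each popped node:
  queue [19] -> pop 19, enqueue [6, 46], visited so far: [19]
  queue [6, 46] -> pop 6, enqueue [4, 18], visited so far: [19, 6]
  queue [46, 4, 18] -> pop 46, enqueue [29], visited so far: [19, 6, 46]
  queue [4, 18, 29] -> pop 4, enqueue [none], visited so far: [19, 6, 46, 4]
  queue [18, 29] -> pop 18, enqueue [11], visited so far: [19, 6, 46, 4, 18]
  queue [29, 11] -> pop 29, enqueue [40], visited so far: [19, 6, 46, 4, 18, 29]
  queue [11, 40] -> pop 11, enqueue [none], visited so far: [19, 6, 46, 4, 18, 29, 11]
  queue [40] -> pop 40, enqueue [39], visited so far: [19, 6, 46, 4, 18, 29, 11, 40]
  queue [39] -> pop 39, enqueue [32], visited so far: [19, 6, 46, 4, 18, 29, 11, 40, 39]
  queue [32] -> pop 32, enqueue [34], visited so far: [19, 6, 46, 4, 18, 29, 11, 40, 39, 32]
  queue [34] -> pop 34, enqueue [none], visited so far: [19, 6, 46, 4, 18, 29, 11, 40, 39, 32, 34]
Result: [19, 6, 46, 4, 18, 29, 11, 40, 39, 32, 34]


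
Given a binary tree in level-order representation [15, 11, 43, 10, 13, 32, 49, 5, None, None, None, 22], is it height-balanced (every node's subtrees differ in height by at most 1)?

Tree (level-order array): [15, 11, 43, 10, 13, 32, 49, 5, None, None, None, 22]
Definition: a tree is height-balanced if, at every node, |h(left) - h(right)| <= 1 (empty subtree has height -1).
Bottom-up per-node check:
  node 5: h_left=-1, h_right=-1, diff=0 [OK], height=0
  node 10: h_left=0, h_right=-1, diff=1 [OK], height=1
  node 13: h_left=-1, h_right=-1, diff=0 [OK], height=0
  node 11: h_left=1, h_right=0, diff=1 [OK], height=2
  node 22: h_left=-1, h_right=-1, diff=0 [OK], height=0
  node 32: h_left=0, h_right=-1, diff=1 [OK], height=1
  node 49: h_left=-1, h_right=-1, diff=0 [OK], height=0
  node 43: h_left=1, h_right=0, diff=1 [OK], height=2
  node 15: h_left=2, h_right=2, diff=0 [OK], height=3
All nodes satisfy the balance condition.
Result: Balanced


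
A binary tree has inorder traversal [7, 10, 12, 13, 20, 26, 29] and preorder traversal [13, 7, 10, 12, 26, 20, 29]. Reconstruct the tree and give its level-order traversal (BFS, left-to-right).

Inorder:  [7, 10, 12, 13, 20, 26, 29]
Preorder: [13, 7, 10, 12, 26, 20, 29]
Algorithm: preorder visits root first, so consume preorder in order;
for each root, split the current inorder slice at that value into
left-subtree inorder and right-subtree inorder, then recurse.
Recursive splits:
  root=13; inorder splits into left=[7, 10, 12], right=[20, 26, 29]
  root=7; inorder splits into left=[], right=[10, 12]
  root=10; inorder splits into left=[], right=[12]
  root=12; inorder splits into left=[], right=[]
  root=26; inorder splits into left=[20], right=[29]
  root=20; inorder splits into left=[], right=[]
  root=29; inorder splits into left=[], right=[]
Reconstructed level-order: [13, 7, 26, 10, 20, 29, 12]


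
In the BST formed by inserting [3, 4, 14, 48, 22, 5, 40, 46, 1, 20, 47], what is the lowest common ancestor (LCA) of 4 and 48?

Tree insertion order: [3, 4, 14, 48, 22, 5, 40, 46, 1, 20, 47]
Tree (level-order array): [3, 1, 4, None, None, None, 14, 5, 48, None, None, 22, None, 20, 40, None, None, None, 46, None, 47]
In a BST, the LCA of p=4, q=48 is the first node v on the
root-to-leaf path with p <= v <= q (go left if both < v, right if both > v).
Walk from root:
  at 3: both 4 and 48 > 3, go right
  at 4: 4 <= 4 <= 48, this is the LCA
LCA = 4


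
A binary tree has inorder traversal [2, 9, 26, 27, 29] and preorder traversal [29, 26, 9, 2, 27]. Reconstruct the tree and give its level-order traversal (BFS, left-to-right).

Inorder:  [2, 9, 26, 27, 29]
Preorder: [29, 26, 9, 2, 27]
Algorithm: preorder visits root first, so consume preorder in order;
for each root, split the current inorder slice at that value into
left-subtree inorder and right-subtree inorder, then recurse.
Recursive splits:
  root=29; inorder splits into left=[2, 9, 26, 27], right=[]
  root=26; inorder splits into left=[2, 9], right=[27]
  root=9; inorder splits into left=[2], right=[]
  root=2; inorder splits into left=[], right=[]
  root=27; inorder splits into left=[], right=[]
Reconstructed level-order: [29, 26, 9, 27, 2]


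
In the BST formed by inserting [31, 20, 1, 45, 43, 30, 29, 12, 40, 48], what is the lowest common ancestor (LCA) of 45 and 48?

Tree insertion order: [31, 20, 1, 45, 43, 30, 29, 12, 40, 48]
Tree (level-order array): [31, 20, 45, 1, 30, 43, 48, None, 12, 29, None, 40]
In a BST, the LCA of p=45, q=48 is the first node v on the
root-to-leaf path with p <= v <= q (go left if both < v, right if both > v).
Walk from root:
  at 31: both 45 and 48 > 31, go right
  at 45: 45 <= 45 <= 48, this is the LCA
LCA = 45


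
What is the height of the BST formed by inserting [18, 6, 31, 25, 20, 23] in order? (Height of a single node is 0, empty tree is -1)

Insertion order: [18, 6, 31, 25, 20, 23]
Tree (level-order array): [18, 6, 31, None, None, 25, None, 20, None, None, 23]
Compute height bottom-up (empty subtree = -1):
  height(6) = 1 + max(-1, -1) = 0
  height(23) = 1 + max(-1, -1) = 0
  height(20) = 1 + max(-1, 0) = 1
  height(25) = 1 + max(1, -1) = 2
  height(31) = 1 + max(2, -1) = 3
  height(18) = 1 + max(0, 3) = 4
Height = 4


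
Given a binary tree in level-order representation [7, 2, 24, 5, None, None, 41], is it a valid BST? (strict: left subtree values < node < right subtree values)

Level-order array: [7, 2, 24, 5, None, None, 41]
Validate using subtree bounds (lo, hi): at each node, require lo < value < hi,
then recurse left with hi=value and right with lo=value.
Preorder trace (stopping at first violation):
  at node 7 with bounds (-inf, +inf): OK
  at node 2 with bounds (-inf, 7): OK
  at node 5 with bounds (-inf, 2): VIOLATION
Node 5 violates its bound: not (-inf < 5 < 2).
Result: Not a valid BST
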